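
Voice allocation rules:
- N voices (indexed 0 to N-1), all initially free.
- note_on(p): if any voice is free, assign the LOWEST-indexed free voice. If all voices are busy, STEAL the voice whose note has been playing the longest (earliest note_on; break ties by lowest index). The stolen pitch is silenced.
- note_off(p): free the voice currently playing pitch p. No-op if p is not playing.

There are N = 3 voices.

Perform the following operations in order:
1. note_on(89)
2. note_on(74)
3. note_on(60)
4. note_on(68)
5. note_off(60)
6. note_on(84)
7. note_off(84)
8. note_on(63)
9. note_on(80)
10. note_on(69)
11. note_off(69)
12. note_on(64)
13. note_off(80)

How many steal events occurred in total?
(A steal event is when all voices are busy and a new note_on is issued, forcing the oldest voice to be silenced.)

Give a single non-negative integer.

Answer: 3

Derivation:
Op 1: note_on(89): voice 0 is free -> assigned | voices=[89 - -]
Op 2: note_on(74): voice 1 is free -> assigned | voices=[89 74 -]
Op 3: note_on(60): voice 2 is free -> assigned | voices=[89 74 60]
Op 4: note_on(68): all voices busy, STEAL voice 0 (pitch 89, oldest) -> assign | voices=[68 74 60]
Op 5: note_off(60): free voice 2 | voices=[68 74 -]
Op 6: note_on(84): voice 2 is free -> assigned | voices=[68 74 84]
Op 7: note_off(84): free voice 2 | voices=[68 74 -]
Op 8: note_on(63): voice 2 is free -> assigned | voices=[68 74 63]
Op 9: note_on(80): all voices busy, STEAL voice 1 (pitch 74, oldest) -> assign | voices=[68 80 63]
Op 10: note_on(69): all voices busy, STEAL voice 0 (pitch 68, oldest) -> assign | voices=[69 80 63]
Op 11: note_off(69): free voice 0 | voices=[- 80 63]
Op 12: note_on(64): voice 0 is free -> assigned | voices=[64 80 63]
Op 13: note_off(80): free voice 1 | voices=[64 - 63]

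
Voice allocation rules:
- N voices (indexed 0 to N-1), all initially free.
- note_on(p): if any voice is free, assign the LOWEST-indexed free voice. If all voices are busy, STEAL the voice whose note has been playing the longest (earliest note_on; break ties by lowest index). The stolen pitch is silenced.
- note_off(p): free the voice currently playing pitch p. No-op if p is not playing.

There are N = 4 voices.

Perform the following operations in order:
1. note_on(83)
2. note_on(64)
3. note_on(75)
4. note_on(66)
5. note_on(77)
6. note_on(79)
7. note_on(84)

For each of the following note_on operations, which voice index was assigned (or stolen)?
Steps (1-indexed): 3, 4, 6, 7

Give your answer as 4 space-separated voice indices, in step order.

Op 1: note_on(83): voice 0 is free -> assigned | voices=[83 - - -]
Op 2: note_on(64): voice 1 is free -> assigned | voices=[83 64 - -]
Op 3: note_on(75): voice 2 is free -> assigned | voices=[83 64 75 -]
Op 4: note_on(66): voice 3 is free -> assigned | voices=[83 64 75 66]
Op 5: note_on(77): all voices busy, STEAL voice 0 (pitch 83, oldest) -> assign | voices=[77 64 75 66]
Op 6: note_on(79): all voices busy, STEAL voice 1 (pitch 64, oldest) -> assign | voices=[77 79 75 66]
Op 7: note_on(84): all voices busy, STEAL voice 2 (pitch 75, oldest) -> assign | voices=[77 79 84 66]

Answer: 2 3 1 2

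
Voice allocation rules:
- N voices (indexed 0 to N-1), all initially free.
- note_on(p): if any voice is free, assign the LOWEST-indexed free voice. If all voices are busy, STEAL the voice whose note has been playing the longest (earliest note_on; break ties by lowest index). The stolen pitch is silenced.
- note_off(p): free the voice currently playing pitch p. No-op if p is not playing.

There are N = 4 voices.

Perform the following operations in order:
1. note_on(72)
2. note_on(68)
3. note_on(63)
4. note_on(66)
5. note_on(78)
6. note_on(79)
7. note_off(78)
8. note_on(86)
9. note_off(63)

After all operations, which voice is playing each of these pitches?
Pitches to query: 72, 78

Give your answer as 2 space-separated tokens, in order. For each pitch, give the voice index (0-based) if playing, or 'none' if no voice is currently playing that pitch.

Op 1: note_on(72): voice 0 is free -> assigned | voices=[72 - - -]
Op 2: note_on(68): voice 1 is free -> assigned | voices=[72 68 - -]
Op 3: note_on(63): voice 2 is free -> assigned | voices=[72 68 63 -]
Op 4: note_on(66): voice 3 is free -> assigned | voices=[72 68 63 66]
Op 5: note_on(78): all voices busy, STEAL voice 0 (pitch 72, oldest) -> assign | voices=[78 68 63 66]
Op 6: note_on(79): all voices busy, STEAL voice 1 (pitch 68, oldest) -> assign | voices=[78 79 63 66]
Op 7: note_off(78): free voice 0 | voices=[- 79 63 66]
Op 8: note_on(86): voice 0 is free -> assigned | voices=[86 79 63 66]
Op 9: note_off(63): free voice 2 | voices=[86 79 - 66]

Answer: none none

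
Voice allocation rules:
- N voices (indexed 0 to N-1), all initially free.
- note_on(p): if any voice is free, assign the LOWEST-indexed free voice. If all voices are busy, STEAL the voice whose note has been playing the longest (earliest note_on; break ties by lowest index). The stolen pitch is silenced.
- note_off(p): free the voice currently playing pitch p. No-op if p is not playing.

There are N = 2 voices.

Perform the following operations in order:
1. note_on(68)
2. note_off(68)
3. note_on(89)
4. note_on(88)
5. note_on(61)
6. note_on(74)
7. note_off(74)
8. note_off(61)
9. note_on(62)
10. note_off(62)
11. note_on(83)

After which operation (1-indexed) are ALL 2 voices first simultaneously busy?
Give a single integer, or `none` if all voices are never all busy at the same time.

Answer: 4

Derivation:
Op 1: note_on(68): voice 0 is free -> assigned | voices=[68 -]
Op 2: note_off(68): free voice 0 | voices=[- -]
Op 3: note_on(89): voice 0 is free -> assigned | voices=[89 -]
Op 4: note_on(88): voice 1 is free -> assigned | voices=[89 88]
Op 5: note_on(61): all voices busy, STEAL voice 0 (pitch 89, oldest) -> assign | voices=[61 88]
Op 6: note_on(74): all voices busy, STEAL voice 1 (pitch 88, oldest) -> assign | voices=[61 74]
Op 7: note_off(74): free voice 1 | voices=[61 -]
Op 8: note_off(61): free voice 0 | voices=[- -]
Op 9: note_on(62): voice 0 is free -> assigned | voices=[62 -]
Op 10: note_off(62): free voice 0 | voices=[- -]
Op 11: note_on(83): voice 0 is free -> assigned | voices=[83 -]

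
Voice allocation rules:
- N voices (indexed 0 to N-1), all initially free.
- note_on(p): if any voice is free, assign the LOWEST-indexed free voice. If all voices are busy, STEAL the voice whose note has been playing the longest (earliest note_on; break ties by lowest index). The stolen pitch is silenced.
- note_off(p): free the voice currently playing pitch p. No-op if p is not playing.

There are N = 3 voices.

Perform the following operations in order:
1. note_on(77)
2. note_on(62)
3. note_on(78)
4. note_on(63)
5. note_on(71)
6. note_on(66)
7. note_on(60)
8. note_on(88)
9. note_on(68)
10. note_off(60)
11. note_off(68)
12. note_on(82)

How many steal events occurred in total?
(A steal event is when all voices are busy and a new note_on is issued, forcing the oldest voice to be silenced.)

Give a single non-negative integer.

Answer: 6

Derivation:
Op 1: note_on(77): voice 0 is free -> assigned | voices=[77 - -]
Op 2: note_on(62): voice 1 is free -> assigned | voices=[77 62 -]
Op 3: note_on(78): voice 2 is free -> assigned | voices=[77 62 78]
Op 4: note_on(63): all voices busy, STEAL voice 0 (pitch 77, oldest) -> assign | voices=[63 62 78]
Op 5: note_on(71): all voices busy, STEAL voice 1 (pitch 62, oldest) -> assign | voices=[63 71 78]
Op 6: note_on(66): all voices busy, STEAL voice 2 (pitch 78, oldest) -> assign | voices=[63 71 66]
Op 7: note_on(60): all voices busy, STEAL voice 0 (pitch 63, oldest) -> assign | voices=[60 71 66]
Op 8: note_on(88): all voices busy, STEAL voice 1 (pitch 71, oldest) -> assign | voices=[60 88 66]
Op 9: note_on(68): all voices busy, STEAL voice 2 (pitch 66, oldest) -> assign | voices=[60 88 68]
Op 10: note_off(60): free voice 0 | voices=[- 88 68]
Op 11: note_off(68): free voice 2 | voices=[- 88 -]
Op 12: note_on(82): voice 0 is free -> assigned | voices=[82 88 -]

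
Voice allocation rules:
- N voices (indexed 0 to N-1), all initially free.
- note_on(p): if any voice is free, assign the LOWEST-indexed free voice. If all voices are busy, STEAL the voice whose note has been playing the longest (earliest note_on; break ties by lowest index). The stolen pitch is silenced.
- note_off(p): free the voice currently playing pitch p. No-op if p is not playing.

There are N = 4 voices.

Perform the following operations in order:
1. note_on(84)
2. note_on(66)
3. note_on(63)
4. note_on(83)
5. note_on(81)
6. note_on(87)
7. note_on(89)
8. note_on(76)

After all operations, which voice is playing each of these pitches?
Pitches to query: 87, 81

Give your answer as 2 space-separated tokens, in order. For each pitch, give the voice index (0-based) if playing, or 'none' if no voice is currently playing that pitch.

Answer: 1 0

Derivation:
Op 1: note_on(84): voice 0 is free -> assigned | voices=[84 - - -]
Op 2: note_on(66): voice 1 is free -> assigned | voices=[84 66 - -]
Op 3: note_on(63): voice 2 is free -> assigned | voices=[84 66 63 -]
Op 4: note_on(83): voice 3 is free -> assigned | voices=[84 66 63 83]
Op 5: note_on(81): all voices busy, STEAL voice 0 (pitch 84, oldest) -> assign | voices=[81 66 63 83]
Op 6: note_on(87): all voices busy, STEAL voice 1 (pitch 66, oldest) -> assign | voices=[81 87 63 83]
Op 7: note_on(89): all voices busy, STEAL voice 2 (pitch 63, oldest) -> assign | voices=[81 87 89 83]
Op 8: note_on(76): all voices busy, STEAL voice 3 (pitch 83, oldest) -> assign | voices=[81 87 89 76]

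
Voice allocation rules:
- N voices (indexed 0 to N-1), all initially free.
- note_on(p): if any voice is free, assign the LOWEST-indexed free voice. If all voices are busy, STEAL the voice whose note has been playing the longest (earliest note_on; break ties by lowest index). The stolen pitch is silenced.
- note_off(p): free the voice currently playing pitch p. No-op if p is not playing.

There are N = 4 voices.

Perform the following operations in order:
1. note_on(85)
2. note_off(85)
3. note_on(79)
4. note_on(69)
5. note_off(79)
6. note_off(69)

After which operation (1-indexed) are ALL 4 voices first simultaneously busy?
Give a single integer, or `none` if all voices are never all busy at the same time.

Op 1: note_on(85): voice 0 is free -> assigned | voices=[85 - - -]
Op 2: note_off(85): free voice 0 | voices=[- - - -]
Op 3: note_on(79): voice 0 is free -> assigned | voices=[79 - - -]
Op 4: note_on(69): voice 1 is free -> assigned | voices=[79 69 - -]
Op 5: note_off(79): free voice 0 | voices=[- 69 - -]
Op 6: note_off(69): free voice 1 | voices=[- - - -]

Answer: none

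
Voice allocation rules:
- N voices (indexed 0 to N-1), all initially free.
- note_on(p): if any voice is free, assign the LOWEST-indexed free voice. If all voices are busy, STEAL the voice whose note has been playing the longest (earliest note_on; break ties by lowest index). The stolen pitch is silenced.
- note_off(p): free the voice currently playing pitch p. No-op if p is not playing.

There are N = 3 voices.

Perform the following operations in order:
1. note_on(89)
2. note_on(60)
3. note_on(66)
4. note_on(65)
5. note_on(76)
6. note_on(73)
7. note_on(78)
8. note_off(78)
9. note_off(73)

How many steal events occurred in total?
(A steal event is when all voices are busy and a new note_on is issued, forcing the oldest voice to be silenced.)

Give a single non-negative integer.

Answer: 4

Derivation:
Op 1: note_on(89): voice 0 is free -> assigned | voices=[89 - -]
Op 2: note_on(60): voice 1 is free -> assigned | voices=[89 60 -]
Op 3: note_on(66): voice 2 is free -> assigned | voices=[89 60 66]
Op 4: note_on(65): all voices busy, STEAL voice 0 (pitch 89, oldest) -> assign | voices=[65 60 66]
Op 5: note_on(76): all voices busy, STEAL voice 1 (pitch 60, oldest) -> assign | voices=[65 76 66]
Op 6: note_on(73): all voices busy, STEAL voice 2 (pitch 66, oldest) -> assign | voices=[65 76 73]
Op 7: note_on(78): all voices busy, STEAL voice 0 (pitch 65, oldest) -> assign | voices=[78 76 73]
Op 8: note_off(78): free voice 0 | voices=[- 76 73]
Op 9: note_off(73): free voice 2 | voices=[- 76 -]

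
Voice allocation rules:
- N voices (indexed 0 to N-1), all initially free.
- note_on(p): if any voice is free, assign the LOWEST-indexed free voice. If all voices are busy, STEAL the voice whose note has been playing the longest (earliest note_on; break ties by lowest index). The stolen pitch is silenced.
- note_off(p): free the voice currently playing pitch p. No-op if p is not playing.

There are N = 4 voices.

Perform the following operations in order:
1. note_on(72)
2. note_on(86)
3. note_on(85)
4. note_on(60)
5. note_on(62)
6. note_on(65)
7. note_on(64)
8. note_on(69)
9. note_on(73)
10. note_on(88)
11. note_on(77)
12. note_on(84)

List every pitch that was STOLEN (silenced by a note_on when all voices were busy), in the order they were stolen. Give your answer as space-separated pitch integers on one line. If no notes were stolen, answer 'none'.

Answer: 72 86 85 60 62 65 64 69

Derivation:
Op 1: note_on(72): voice 0 is free -> assigned | voices=[72 - - -]
Op 2: note_on(86): voice 1 is free -> assigned | voices=[72 86 - -]
Op 3: note_on(85): voice 2 is free -> assigned | voices=[72 86 85 -]
Op 4: note_on(60): voice 3 is free -> assigned | voices=[72 86 85 60]
Op 5: note_on(62): all voices busy, STEAL voice 0 (pitch 72, oldest) -> assign | voices=[62 86 85 60]
Op 6: note_on(65): all voices busy, STEAL voice 1 (pitch 86, oldest) -> assign | voices=[62 65 85 60]
Op 7: note_on(64): all voices busy, STEAL voice 2 (pitch 85, oldest) -> assign | voices=[62 65 64 60]
Op 8: note_on(69): all voices busy, STEAL voice 3 (pitch 60, oldest) -> assign | voices=[62 65 64 69]
Op 9: note_on(73): all voices busy, STEAL voice 0 (pitch 62, oldest) -> assign | voices=[73 65 64 69]
Op 10: note_on(88): all voices busy, STEAL voice 1 (pitch 65, oldest) -> assign | voices=[73 88 64 69]
Op 11: note_on(77): all voices busy, STEAL voice 2 (pitch 64, oldest) -> assign | voices=[73 88 77 69]
Op 12: note_on(84): all voices busy, STEAL voice 3 (pitch 69, oldest) -> assign | voices=[73 88 77 84]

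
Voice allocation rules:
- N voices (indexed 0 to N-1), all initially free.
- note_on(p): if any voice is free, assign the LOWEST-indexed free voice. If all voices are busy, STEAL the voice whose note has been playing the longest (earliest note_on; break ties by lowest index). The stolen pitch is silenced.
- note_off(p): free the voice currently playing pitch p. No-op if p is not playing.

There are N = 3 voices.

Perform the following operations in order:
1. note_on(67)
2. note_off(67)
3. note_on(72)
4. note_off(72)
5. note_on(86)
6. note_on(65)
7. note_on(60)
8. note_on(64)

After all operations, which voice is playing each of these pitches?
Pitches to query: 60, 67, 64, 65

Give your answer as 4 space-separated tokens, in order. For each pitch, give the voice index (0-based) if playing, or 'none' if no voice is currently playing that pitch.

Answer: 2 none 0 1

Derivation:
Op 1: note_on(67): voice 0 is free -> assigned | voices=[67 - -]
Op 2: note_off(67): free voice 0 | voices=[- - -]
Op 3: note_on(72): voice 0 is free -> assigned | voices=[72 - -]
Op 4: note_off(72): free voice 0 | voices=[- - -]
Op 5: note_on(86): voice 0 is free -> assigned | voices=[86 - -]
Op 6: note_on(65): voice 1 is free -> assigned | voices=[86 65 -]
Op 7: note_on(60): voice 2 is free -> assigned | voices=[86 65 60]
Op 8: note_on(64): all voices busy, STEAL voice 0 (pitch 86, oldest) -> assign | voices=[64 65 60]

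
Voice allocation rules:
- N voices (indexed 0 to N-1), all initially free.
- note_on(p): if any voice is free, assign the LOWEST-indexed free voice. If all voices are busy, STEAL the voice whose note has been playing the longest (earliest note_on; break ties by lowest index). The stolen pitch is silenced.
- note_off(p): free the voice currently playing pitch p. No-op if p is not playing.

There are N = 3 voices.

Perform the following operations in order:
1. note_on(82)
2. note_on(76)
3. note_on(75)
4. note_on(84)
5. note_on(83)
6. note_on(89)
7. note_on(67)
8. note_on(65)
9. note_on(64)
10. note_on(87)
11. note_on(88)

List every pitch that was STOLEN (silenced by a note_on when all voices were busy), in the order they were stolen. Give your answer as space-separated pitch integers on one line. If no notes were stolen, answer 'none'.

Op 1: note_on(82): voice 0 is free -> assigned | voices=[82 - -]
Op 2: note_on(76): voice 1 is free -> assigned | voices=[82 76 -]
Op 3: note_on(75): voice 2 is free -> assigned | voices=[82 76 75]
Op 4: note_on(84): all voices busy, STEAL voice 0 (pitch 82, oldest) -> assign | voices=[84 76 75]
Op 5: note_on(83): all voices busy, STEAL voice 1 (pitch 76, oldest) -> assign | voices=[84 83 75]
Op 6: note_on(89): all voices busy, STEAL voice 2 (pitch 75, oldest) -> assign | voices=[84 83 89]
Op 7: note_on(67): all voices busy, STEAL voice 0 (pitch 84, oldest) -> assign | voices=[67 83 89]
Op 8: note_on(65): all voices busy, STEAL voice 1 (pitch 83, oldest) -> assign | voices=[67 65 89]
Op 9: note_on(64): all voices busy, STEAL voice 2 (pitch 89, oldest) -> assign | voices=[67 65 64]
Op 10: note_on(87): all voices busy, STEAL voice 0 (pitch 67, oldest) -> assign | voices=[87 65 64]
Op 11: note_on(88): all voices busy, STEAL voice 1 (pitch 65, oldest) -> assign | voices=[87 88 64]

Answer: 82 76 75 84 83 89 67 65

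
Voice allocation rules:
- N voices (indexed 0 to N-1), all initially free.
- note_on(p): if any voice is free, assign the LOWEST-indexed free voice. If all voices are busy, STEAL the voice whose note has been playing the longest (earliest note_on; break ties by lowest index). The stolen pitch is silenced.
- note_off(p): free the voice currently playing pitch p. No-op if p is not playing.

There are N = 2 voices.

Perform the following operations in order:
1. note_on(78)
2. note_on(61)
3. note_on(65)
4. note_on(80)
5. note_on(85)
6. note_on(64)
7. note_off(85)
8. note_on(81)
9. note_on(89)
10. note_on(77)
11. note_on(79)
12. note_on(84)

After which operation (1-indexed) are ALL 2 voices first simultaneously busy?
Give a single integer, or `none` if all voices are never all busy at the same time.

Answer: 2

Derivation:
Op 1: note_on(78): voice 0 is free -> assigned | voices=[78 -]
Op 2: note_on(61): voice 1 is free -> assigned | voices=[78 61]
Op 3: note_on(65): all voices busy, STEAL voice 0 (pitch 78, oldest) -> assign | voices=[65 61]
Op 4: note_on(80): all voices busy, STEAL voice 1 (pitch 61, oldest) -> assign | voices=[65 80]
Op 5: note_on(85): all voices busy, STEAL voice 0 (pitch 65, oldest) -> assign | voices=[85 80]
Op 6: note_on(64): all voices busy, STEAL voice 1 (pitch 80, oldest) -> assign | voices=[85 64]
Op 7: note_off(85): free voice 0 | voices=[- 64]
Op 8: note_on(81): voice 0 is free -> assigned | voices=[81 64]
Op 9: note_on(89): all voices busy, STEAL voice 1 (pitch 64, oldest) -> assign | voices=[81 89]
Op 10: note_on(77): all voices busy, STEAL voice 0 (pitch 81, oldest) -> assign | voices=[77 89]
Op 11: note_on(79): all voices busy, STEAL voice 1 (pitch 89, oldest) -> assign | voices=[77 79]
Op 12: note_on(84): all voices busy, STEAL voice 0 (pitch 77, oldest) -> assign | voices=[84 79]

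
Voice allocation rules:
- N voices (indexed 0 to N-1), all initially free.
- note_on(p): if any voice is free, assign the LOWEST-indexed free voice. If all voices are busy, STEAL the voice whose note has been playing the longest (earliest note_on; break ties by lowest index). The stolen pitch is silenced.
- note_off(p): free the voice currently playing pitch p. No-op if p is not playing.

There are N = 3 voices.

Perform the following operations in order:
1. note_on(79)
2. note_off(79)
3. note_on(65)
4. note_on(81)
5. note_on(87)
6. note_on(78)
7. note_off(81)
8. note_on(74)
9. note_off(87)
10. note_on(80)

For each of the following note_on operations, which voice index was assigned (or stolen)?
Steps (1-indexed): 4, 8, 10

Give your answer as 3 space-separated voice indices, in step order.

Op 1: note_on(79): voice 0 is free -> assigned | voices=[79 - -]
Op 2: note_off(79): free voice 0 | voices=[- - -]
Op 3: note_on(65): voice 0 is free -> assigned | voices=[65 - -]
Op 4: note_on(81): voice 1 is free -> assigned | voices=[65 81 -]
Op 5: note_on(87): voice 2 is free -> assigned | voices=[65 81 87]
Op 6: note_on(78): all voices busy, STEAL voice 0 (pitch 65, oldest) -> assign | voices=[78 81 87]
Op 7: note_off(81): free voice 1 | voices=[78 - 87]
Op 8: note_on(74): voice 1 is free -> assigned | voices=[78 74 87]
Op 9: note_off(87): free voice 2 | voices=[78 74 -]
Op 10: note_on(80): voice 2 is free -> assigned | voices=[78 74 80]

Answer: 1 1 2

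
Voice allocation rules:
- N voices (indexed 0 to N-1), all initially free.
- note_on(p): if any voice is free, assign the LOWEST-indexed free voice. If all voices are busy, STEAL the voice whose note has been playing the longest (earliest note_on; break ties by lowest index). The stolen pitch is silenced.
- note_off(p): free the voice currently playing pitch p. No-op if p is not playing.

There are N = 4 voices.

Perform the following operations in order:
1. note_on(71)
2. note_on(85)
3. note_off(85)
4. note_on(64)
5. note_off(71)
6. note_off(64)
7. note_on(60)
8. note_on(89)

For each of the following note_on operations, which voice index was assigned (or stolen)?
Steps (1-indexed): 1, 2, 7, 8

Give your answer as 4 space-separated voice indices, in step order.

Answer: 0 1 0 1

Derivation:
Op 1: note_on(71): voice 0 is free -> assigned | voices=[71 - - -]
Op 2: note_on(85): voice 1 is free -> assigned | voices=[71 85 - -]
Op 3: note_off(85): free voice 1 | voices=[71 - - -]
Op 4: note_on(64): voice 1 is free -> assigned | voices=[71 64 - -]
Op 5: note_off(71): free voice 0 | voices=[- 64 - -]
Op 6: note_off(64): free voice 1 | voices=[- - - -]
Op 7: note_on(60): voice 0 is free -> assigned | voices=[60 - - -]
Op 8: note_on(89): voice 1 is free -> assigned | voices=[60 89 - -]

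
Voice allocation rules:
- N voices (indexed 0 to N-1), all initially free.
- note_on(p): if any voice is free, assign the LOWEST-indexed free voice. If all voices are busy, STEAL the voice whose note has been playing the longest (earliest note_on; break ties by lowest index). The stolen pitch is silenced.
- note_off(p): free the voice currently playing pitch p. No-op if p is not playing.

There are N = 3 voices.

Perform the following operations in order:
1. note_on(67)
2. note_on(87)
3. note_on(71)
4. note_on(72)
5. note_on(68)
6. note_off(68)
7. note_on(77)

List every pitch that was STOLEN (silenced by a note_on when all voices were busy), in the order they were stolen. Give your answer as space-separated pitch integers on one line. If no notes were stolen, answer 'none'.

Answer: 67 87

Derivation:
Op 1: note_on(67): voice 0 is free -> assigned | voices=[67 - -]
Op 2: note_on(87): voice 1 is free -> assigned | voices=[67 87 -]
Op 3: note_on(71): voice 2 is free -> assigned | voices=[67 87 71]
Op 4: note_on(72): all voices busy, STEAL voice 0 (pitch 67, oldest) -> assign | voices=[72 87 71]
Op 5: note_on(68): all voices busy, STEAL voice 1 (pitch 87, oldest) -> assign | voices=[72 68 71]
Op 6: note_off(68): free voice 1 | voices=[72 - 71]
Op 7: note_on(77): voice 1 is free -> assigned | voices=[72 77 71]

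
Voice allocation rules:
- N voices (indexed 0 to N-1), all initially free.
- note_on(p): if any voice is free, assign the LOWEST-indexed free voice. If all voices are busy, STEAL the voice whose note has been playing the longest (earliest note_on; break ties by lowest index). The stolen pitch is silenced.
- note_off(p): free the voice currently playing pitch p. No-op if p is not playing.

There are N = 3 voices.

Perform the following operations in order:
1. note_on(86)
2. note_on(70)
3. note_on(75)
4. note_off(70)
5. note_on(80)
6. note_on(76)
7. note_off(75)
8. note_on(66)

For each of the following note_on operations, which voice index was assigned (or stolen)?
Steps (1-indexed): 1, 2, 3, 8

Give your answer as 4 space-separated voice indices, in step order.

Answer: 0 1 2 2

Derivation:
Op 1: note_on(86): voice 0 is free -> assigned | voices=[86 - -]
Op 2: note_on(70): voice 1 is free -> assigned | voices=[86 70 -]
Op 3: note_on(75): voice 2 is free -> assigned | voices=[86 70 75]
Op 4: note_off(70): free voice 1 | voices=[86 - 75]
Op 5: note_on(80): voice 1 is free -> assigned | voices=[86 80 75]
Op 6: note_on(76): all voices busy, STEAL voice 0 (pitch 86, oldest) -> assign | voices=[76 80 75]
Op 7: note_off(75): free voice 2 | voices=[76 80 -]
Op 8: note_on(66): voice 2 is free -> assigned | voices=[76 80 66]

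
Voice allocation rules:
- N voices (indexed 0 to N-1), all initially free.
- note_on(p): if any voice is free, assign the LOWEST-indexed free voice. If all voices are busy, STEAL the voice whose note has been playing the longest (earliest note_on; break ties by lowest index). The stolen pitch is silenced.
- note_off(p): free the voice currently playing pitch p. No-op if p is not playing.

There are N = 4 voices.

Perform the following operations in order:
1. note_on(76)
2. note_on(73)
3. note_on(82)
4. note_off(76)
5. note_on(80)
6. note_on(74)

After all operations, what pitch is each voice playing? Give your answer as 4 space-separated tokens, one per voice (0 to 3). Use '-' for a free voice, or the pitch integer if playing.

Op 1: note_on(76): voice 0 is free -> assigned | voices=[76 - - -]
Op 2: note_on(73): voice 1 is free -> assigned | voices=[76 73 - -]
Op 3: note_on(82): voice 2 is free -> assigned | voices=[76 73 82 -]
Op 4: note_off(76): free voice 0 | voices=[- 73 82 -]
Op 5: note_on(80): voice 0 is free -> assigned | voices=[80 73 82 -]
Op 6: note_on(74): voice 3 is free -> assigned | voices=[80 73 82 74]

Answer: 80 73 82 74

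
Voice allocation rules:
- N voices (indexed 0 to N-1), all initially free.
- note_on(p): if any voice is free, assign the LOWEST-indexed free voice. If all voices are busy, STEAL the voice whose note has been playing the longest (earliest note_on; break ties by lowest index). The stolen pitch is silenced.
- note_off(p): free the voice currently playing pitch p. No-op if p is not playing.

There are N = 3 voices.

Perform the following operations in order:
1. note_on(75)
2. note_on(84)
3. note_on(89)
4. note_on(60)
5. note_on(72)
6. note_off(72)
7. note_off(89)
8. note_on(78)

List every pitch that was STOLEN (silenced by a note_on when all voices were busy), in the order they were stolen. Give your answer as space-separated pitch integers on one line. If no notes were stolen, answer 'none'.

Answer: 75 84

Derivation:
Op 1: note_on(75): voice 0 is free -> assigned | voices=[75 - -]
Op 2: note_on(84): voice 1 is free -> assigned | voices=[75 84 -]
Op 3: note_on(89): voice 2 is free -> assigned | voices=[75 84 89]
Op 4: note_on(60): all voices busy, STEAL voice 0 (pitch 75, oldest) -> assign | voices=[60 84 89]
Op 5: note_on(72): all voices busy, STEAL voice 1 (pitch 84, oldest) -> assign | voices=[60 72 89]
Op 6: note_off(72): free voice 1 | voices=[60 - 89]
Op 7: note_off(89): free voice 2 | voices=[60 - -]
Op 8: note_on(78): voice 1 is free -> assigned | voices=[60 78 -]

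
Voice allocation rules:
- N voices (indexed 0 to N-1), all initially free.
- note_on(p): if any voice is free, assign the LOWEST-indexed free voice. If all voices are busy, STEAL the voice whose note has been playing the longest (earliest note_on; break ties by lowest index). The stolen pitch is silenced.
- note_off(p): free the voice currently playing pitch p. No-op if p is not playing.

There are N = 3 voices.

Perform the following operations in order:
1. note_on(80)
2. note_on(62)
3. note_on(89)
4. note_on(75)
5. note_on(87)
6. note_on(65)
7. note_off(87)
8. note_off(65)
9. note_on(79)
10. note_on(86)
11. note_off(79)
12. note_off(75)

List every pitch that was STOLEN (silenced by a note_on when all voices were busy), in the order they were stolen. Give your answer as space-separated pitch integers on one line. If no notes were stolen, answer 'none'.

Answer: 80 62 89

Derivation:
Op 1: note_on(80): voice 0 is free -> assigned | voices=[80 - -]
Op 2: note_on(62): voice 1 is free -> assigned | voices=[80 62 -]
Op 3: note_on(89): voice 2 is free -> assigned | voices=[80 62 89]
Op 4: note_on(75): all voices busy, STEAL voice 0 (pitch 80, oldest) -> assign | voices=[75 62 89]
Op 5: note_on(87): all voices busy, STEAL voice 1 (pitch 62, oldest) -> assign | voices=[75 87 89]
Op 6: note_on(65): all voices busy, STEAL voice 2 (pitch 89, oldest) -> assign | voices=[75 87 65]
Op 7: note_off(87): free voice 1 | voices=[75 - 65]
Op 8: note_off(65): free voice 2 | voices=[75 - -]
Op 9: note_on(79): voice 1 is free -> assigned | voices=[75 79 -]
Op 10: note_on(86): voice 2 is free -> assigned | voices=[75 79 86]
Op 11: note_off(79): free voice 1 | voices=[75 - 86]
Op 12: note_off(75): free voice 0 | voices=[- - 86]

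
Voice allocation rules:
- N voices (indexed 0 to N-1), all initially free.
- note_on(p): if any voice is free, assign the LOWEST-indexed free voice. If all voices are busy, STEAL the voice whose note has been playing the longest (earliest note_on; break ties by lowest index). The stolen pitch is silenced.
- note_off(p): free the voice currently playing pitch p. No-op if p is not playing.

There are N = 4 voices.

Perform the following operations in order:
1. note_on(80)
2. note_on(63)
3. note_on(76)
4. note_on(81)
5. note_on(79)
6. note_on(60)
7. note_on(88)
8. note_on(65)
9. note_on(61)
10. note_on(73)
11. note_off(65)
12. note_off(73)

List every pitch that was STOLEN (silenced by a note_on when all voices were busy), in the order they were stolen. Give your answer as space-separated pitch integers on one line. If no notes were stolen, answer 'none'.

Answer: 80 63 76 81 79 60

Derivation:
Op 1: note_on(80): voice 0 is free -> assigned | voices=[80 - - -]
Op 2: note_on(63): voice 1 is free -> assigned | voices=[80 63 - -]
Op 3: note_on(76): voice 2 is free -> assigned | voices=[80 63 76 -]
Op 4: note_on(81): voice 3 is free -> assigned | voices=[80 63 76 81]
Op 5: note_on(79): all voices busy, STEAL voice 0 (pitch 80, oldest) -> assign | voices=[79 63 76 81]
Op 6: note_on(60): all voices busy, STEAL voice 1 (pitch 63, oldest) -> assign | voices=[79 60 76 81]
Op 7: note_on(88): all voices busy, STEAL voice 2 (pitch 76, oldest) -> assign | voices=[79 60 88 81]
Op 8: note_on(65): all voices busy, STEAL voice 3 (pitch 81, oldest) -> assign | voices=[79 60 88 65]
Op 9: note_on(61): all voices busy, STEAL voice 0 (pitch 79, oldest) -> assign | voices=[61 60 88 65]
Op 10: note_on(73): all voices busy, STEAL voice 1 (pitch 60, oldest) -> assign | voices=[61 73 88 65]
Op 11: note_off(65): free voice 3 | voices=[61 73 88 -]
Op 12: note_off(73): free voice 1 | voices=[61 - 88 -]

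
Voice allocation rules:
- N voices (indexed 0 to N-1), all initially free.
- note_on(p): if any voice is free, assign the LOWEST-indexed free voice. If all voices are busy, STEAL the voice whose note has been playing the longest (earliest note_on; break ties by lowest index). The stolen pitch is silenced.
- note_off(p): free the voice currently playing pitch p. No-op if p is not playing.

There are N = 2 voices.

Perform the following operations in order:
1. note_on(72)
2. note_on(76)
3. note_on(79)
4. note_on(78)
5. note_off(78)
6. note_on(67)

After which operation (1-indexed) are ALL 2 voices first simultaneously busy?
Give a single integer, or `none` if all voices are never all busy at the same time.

Op 1: note_on(72): voice 0 is free -> assigned | voices=[72 -]
Op 2: note_on(76): voice 1 is free -> assigned | voices=[72 76]
Op 3: note_on(79): all voices busy, STEAL voice 0 (pitch 72, oldest) -> assign | voices=[79 76]
Op 4: note_on(78): all voices busy, STEAL voice 1 (pitch 76, oldest) -> assign | voices=[79 78]
Op 5: note_off(78): free voice 1 | voices=[79 -]
Op 6: note_on(67): voice 1 is free -> assigned | voices=[79 67]

Answer: 2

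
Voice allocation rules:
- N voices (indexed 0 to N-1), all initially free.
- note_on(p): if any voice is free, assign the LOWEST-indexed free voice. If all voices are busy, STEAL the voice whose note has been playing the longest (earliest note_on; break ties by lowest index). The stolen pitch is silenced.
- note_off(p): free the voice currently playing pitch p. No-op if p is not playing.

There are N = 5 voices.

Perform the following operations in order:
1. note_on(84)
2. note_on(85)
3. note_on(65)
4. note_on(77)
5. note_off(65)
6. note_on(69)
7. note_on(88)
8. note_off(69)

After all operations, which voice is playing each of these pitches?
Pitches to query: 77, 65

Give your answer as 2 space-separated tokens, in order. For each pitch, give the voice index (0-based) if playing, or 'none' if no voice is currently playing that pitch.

Op 1: note_on(84): voice 0 is free -> assigned | voices=[84 - - - -]
Op 2: note_on(85): voice 1 is free -> assigned | voices=[84 85 - - -]
Op 3: note_on(65): voice 2 is free -> assigned | voices=[84 85 65 - -]
Op 4: note_on(77): voice 3 is free -> assigned | voices=[84 85 65 77 -]
Op 5: note_off(65): free voice 2 | voices=[84 85 - 77 -]
Op 6: note_on(69): voice 2 is free -> assigned | voices=[84 85 69 77 -]
Op 7: note_on(88): voice 4 is free -> assigned | voices=[84 85 69 77 88]
Op 8: note_off(69): free voice 2 | voices=[84 85 - 77 88]

Answer: 3 none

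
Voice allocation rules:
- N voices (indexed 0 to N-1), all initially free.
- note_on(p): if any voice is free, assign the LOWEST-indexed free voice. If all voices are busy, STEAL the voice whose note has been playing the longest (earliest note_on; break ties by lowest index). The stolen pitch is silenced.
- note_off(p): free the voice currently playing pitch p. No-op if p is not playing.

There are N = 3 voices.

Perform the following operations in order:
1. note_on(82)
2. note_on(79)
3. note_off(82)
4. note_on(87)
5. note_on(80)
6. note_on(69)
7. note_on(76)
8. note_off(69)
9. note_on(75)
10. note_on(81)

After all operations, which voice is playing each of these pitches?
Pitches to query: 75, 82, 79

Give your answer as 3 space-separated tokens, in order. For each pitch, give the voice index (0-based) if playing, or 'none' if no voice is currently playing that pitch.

Op 1: note_on(82): voice 0 is free -> assigned | voices=[82 - -]
Op 2: note_on(79): voice 1 is free -> assigned | voices=[82 79 -]
Op 3: note_off(82): free voice 0 | voices=[- 79 -]
Op 4: note_on(87): voice 0 is free -> assigned | voices=[87 79 -]
Op 5: note_on(80): voice 2 is free -> assigned | voices=[87 79 80]
Op 6: note_on(69): all voices busy, STEAL voice 1 (pitch 79, oldest) -> assign | voices=[87 69 80]
Op 7: note_on(76): all voices busy, STEAL voice 0 (pitch 87, oldest) -> assign | voices=[76 69 80]
Op 8: note_off(69): free voice 1 | voices=[76 - 80]
Op 9: note_on(75): voice 1 is free -> assigned | voices=[76 75 80]
Op 10: note_on(81): all voices busy, STEAL voice 2 (pitch 80, oldest) -> assign | voices=[76 75 81]

Answer: 1 none none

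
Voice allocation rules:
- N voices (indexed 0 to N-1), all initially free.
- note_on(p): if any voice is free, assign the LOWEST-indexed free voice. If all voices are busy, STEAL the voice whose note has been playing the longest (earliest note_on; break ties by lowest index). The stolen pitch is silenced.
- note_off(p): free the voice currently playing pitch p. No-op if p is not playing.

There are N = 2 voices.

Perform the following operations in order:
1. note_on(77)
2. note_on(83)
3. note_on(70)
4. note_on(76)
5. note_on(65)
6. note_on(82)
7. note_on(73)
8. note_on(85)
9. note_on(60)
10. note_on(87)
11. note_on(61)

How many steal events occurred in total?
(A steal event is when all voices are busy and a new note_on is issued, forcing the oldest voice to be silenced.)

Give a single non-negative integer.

Answer: 9

Derivation:
Op 1: note_on(77): voice 0 is free -> assigned | voices=[77 -]
Op 2: note_on(83): voice 1 is free -> assigned | voices=[77 83]
Op 3: note_on(70): all voices busy, STEAL voice 0 (pitch 77, oldest) -> assign | voices=[70 83]
Op 4: note_on(76): all voices busy, STEAL voice 1 (pitch 83, oldest) -> assign | voices=[70 76]
Op 5: note_on(65): all voices busy, STEAL voice 0 (pitch 70, oldest) -> assign | voices=[65 76]
Op 6: note_on(82): all voices busy, STEAL voice 1 (pitch 76, oldest) -> assign | voices=[65 82]
Op 7: note_on(73): all voices busy, STEAL voice 0 (pitch 65, oldest) -> assign | voices=[73 82]
Op 8: note_on(85): all voices busy, STEAL voice 1 (pitch 82, oldest) -> assign | voices=[73 85]
Op 9: note_on(60): all voices busy, STEAL voice 0 (pitch 73, oldest) -> assign | voices=[60 85]
Op 10: note_on(87): all voices busy, STEAL voice 1 (pitch 85, oldest) -> assign | voices=[60 87]
Op 11: note_on(61): all voices busy, STEAL voice 0 (pitch 60, oldest) -> assign | voices=[61 87]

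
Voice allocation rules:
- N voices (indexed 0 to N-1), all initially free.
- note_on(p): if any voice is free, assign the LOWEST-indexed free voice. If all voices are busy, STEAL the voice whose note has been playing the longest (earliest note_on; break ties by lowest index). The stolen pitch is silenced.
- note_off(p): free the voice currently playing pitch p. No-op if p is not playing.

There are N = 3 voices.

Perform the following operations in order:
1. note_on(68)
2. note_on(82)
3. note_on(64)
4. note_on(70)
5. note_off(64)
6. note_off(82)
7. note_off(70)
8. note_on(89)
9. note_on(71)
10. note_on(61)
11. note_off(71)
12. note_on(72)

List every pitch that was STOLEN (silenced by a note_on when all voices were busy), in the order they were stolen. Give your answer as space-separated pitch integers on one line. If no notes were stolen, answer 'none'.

Op 1: note_on(68): voice 0 is free -> assigned | voices=[68 - -]
Op 2: note_on(82): voice 1 is free -> assigned | voices=[68 82 -]
Op 3: note_on(64): voice 2 is free -> assigned | voices=[68 82 64]
Op 4: note_on(70): all voices busy, STEAL voice 0 (pitch 68, oldest) -> assign | voices=[70 82 64]
Op 5: note_off(64): free voice 2 | voices=[70 82 -]
Op 6: note_off(82): free voice 1 | voices=[70 - -]
Op 7: note_off(70): free voice 0 | voices=[- - -]
Op 8: note_on(89): voice 0 is free -> assigned | voices=[89 - -]
Op 9: note_on(71): voice 1 is free -> assigned | voices=[89 71 -]
Op 10: note_on(61): voice 2 is free -> assigned | voices=[89 71 61]
Op 11: note_off(71): free voice 1 | voices=[89 - 61]
Op 12: note_on(72): voice 1 is free -> assigned | voices=[89 72 61]

Answer: 68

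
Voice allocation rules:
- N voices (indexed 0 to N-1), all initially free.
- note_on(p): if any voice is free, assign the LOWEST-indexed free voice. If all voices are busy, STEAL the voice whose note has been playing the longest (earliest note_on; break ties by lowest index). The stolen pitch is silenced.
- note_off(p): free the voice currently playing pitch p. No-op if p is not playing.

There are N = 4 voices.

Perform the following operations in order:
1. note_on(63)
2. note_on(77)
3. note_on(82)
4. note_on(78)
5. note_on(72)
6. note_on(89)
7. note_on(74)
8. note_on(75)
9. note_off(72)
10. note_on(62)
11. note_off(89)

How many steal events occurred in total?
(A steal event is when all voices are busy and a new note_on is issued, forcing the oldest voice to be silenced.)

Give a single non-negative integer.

Answer: 4

Derivation:
Op 1: note_on(63): voice 0 is free -> assigned | voices=[63 - - -]
Op 2: note_on(77): voice 1 is free -> assigned | voices=[63 77 - -]
Op 3: note_on(82): voice 2 is free -> assigned | voices=[63 77 82 -]
Op 4: note_on(78): voice 3 is free -> assigned | voices=[63 77 82 78]
Op 5: note_on(72): all voices busy, STEAL voice 0 (pitch 63, oldest) -> assign | voices=[72 77 82 78]
Op 6: note_on(89): all voices busy, STEAL voice 1 (pitch 77, oldest) -> assign | voices=[72 89 82 78]
Op 7: note_on(74): all voices busy, STEAL voice 2 (pitch 82, oldest) -> assign | voices=[72 89 74 78]
Op 8: note_on(75): all voices busy, STEAL voice 3 (pitch 78, oldest) -> assign | voices=[72 89 74 75]
Op 9: note_off(72): free voice 0 | voices=[- 89 74 75]
Op 10: note_on(62): voice 0 is free -> assigned | voices=[62 89 74 75]
Op 11: note_off(89): free voice 1 | voices=[62 - 74 75]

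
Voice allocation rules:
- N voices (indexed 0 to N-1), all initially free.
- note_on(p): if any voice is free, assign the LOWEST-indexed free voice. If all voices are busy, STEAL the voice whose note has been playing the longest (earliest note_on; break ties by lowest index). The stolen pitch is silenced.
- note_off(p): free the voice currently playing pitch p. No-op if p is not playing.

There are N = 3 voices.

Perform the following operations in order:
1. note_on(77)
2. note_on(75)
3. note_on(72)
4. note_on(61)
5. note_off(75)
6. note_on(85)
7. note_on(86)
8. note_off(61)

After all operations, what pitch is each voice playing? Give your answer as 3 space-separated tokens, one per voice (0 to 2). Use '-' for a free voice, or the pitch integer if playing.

Answer: - 85 86

Derivation:
Op 1: note_on(77): voice 0 is free -> assigned | voices=[77 - -]
Op 2: note_on(75): voice 1 is free -> assigned | voices=[77 75 -]
Op 3: note_on(72): voice 2 is free -> assigned | voices=[77 75 72]
Op 4: note_on(61): all voices busy, STEAL voice 0 (pitch 77, oldest) -> assign | voices=[61 75 72]
Op 5: note_off(75): free voice 1 | voices=[61 - 72]
Op 6: note_on(85): voice 1 is free -> assigned | voices=[61 85 72]
Op 7: note_on(86): all voices busy, STEAL voice 2 (pitch 72, oldest) -> assign | voices=[61 85 86]
Op 8: note_off(61): free voice 0 | voices=[- 85 86]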